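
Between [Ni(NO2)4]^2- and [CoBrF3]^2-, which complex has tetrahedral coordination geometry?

For [Ni(NO2)4]^2-: Each nitro (N-bound nitrite) is −1; balancing the −2 overall charge requires Ni(II). Group 10 minus oxidation state 2 gives a d⁸ configuration. Nitro (N-bound nitrite) is a strong-field ligand (high in the spectrochemical series). A 3d d⁸ ion with strong-field ligands gains enough CFSE to favour square planar over tetrahedral. → square planar.
For [CoBrF3]^2-: Ligand charges: each bromide is −1; each fluoride is −1. With an overall charge of −2 the cobalt centre must be in the +2 oxidation state. Cobalt is a group-9 element; Co(II) is therefore d⁷. For a high-spin 3d d⁷ ion with weak-field ligands the small Δₜ gives little square-planar CFSE advantage, so four ligands adopt the sterically favoured tetrahedral geometry. → tetrahedral.

[CoBrF3]^2-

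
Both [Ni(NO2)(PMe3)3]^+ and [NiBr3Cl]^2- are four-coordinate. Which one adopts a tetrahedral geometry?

For [Ni(NO2)(PMe3)3]^+: Each nitro (N-bound nitrite) is −1; trimethylphosphine is neutral; balancing the +1 overall charge requires Ni(II). Ni sits in group 10, so the d-electron count is 10 − 2 = 8. Nitro (N-bound nitrite) and trimethylphosphine are strong-field ligands (high in the spectrochemical series). A 3d d⁸ ion with strong-field ligands gains enough CFSE to favour square planar over tetrahedral. → square planar.
For [NiBr3Cl]^2-: Summing ligand charges against the −2 overall charge gives an oxidation state of +2 for nickel. Nickel is a group-10 element; Ni(II) is therefore d⁸. Bromide and chloride are weak-field ligands. With weak-field ligands the CFSE gain from square planar is small, so a 3d d⁸ ion takes the sterically preferred tetrahedral geometry. → tetrahedral.

[NiBr3Cl]^2-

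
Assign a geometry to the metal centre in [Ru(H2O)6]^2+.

Summing ligand charges against the +2 overall charge gives an oxidation state of +2 for ruthenium.
Group 8 minus oxidation state 2 gives a d⁶ configuration.
Coordination number: 6.
Six donors around a single metal centre give an octahedral coordination sphere.

octahedral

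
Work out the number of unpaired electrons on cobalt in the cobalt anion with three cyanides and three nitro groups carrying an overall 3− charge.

0 unpaired electrons

Each cyanide is −1; each nitro (N-bound nitrite) is −1; balancing the −3 overall charge requires Co(III).
Cobalt is a group-9 element; Co(III) is therefore d⁶.
The spin state decides the count: Co(III) has an exceptionally large octahedral splitting and is low-spin with essentially every ligand except fluoride.
An octahedral low-spin d⁶ ion is t₂g⁶e_g⁰, giving 0 unpaired electrons.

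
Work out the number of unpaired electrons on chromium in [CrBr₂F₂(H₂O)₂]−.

3 unpaired electrons

Summing ligand charges against the −1 overall charge gives an oxidation state of +3 for chromium.
Group 6 minus oxidation state 3 gives a d³ configuration.
In an octahedral field the d³ configuration is t₂g³e_g⁰ (only one arrangement possible), giving 3 unpaired electrons.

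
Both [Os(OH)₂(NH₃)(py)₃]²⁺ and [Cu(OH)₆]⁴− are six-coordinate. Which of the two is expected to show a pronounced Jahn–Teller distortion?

[Cu(OH)₆]⁴−

[Os(OH)₂(NH₃)(py)₃]²⁺: Ligand charges: each hydroxide is −1; ammonia is neutral; pyridine is neutral. With an overall charge of +2 the osmium centre must be in the +4 oxidation state. Os sits in group 8, so the d-electron count is 8 − 4 = 4. A 5d ion has a large Δₒ and is invariably low-spin. The d⁴ configuration leaves the e_g set evenly filled (or empty) — no strong Jahn–Teller driving force.
[Cu(OH)₆]⁴−: Ligand charges: each hydroxide is −1. With an overall charge of −4 the copper centre must be in the +2 oxidation state. Group 11 minus oxidation state 2 gives a d⁹ configuration. The t₂g⁶e_g³ configuration has an unevenly filled e_g set; the Jahn–Teller theorem predicts a tetragonal distortion (typically axial elongation) to lift the degeneracy.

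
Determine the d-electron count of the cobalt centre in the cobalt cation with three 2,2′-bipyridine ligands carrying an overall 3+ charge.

d6

Ligand charges: 2,2′-bipyridine is neutral. With an overall charge of +3 the cobalt centre must be in the +3 oxidation state.
Group 9 minus oxidation state 3 gives a d⁶ configuration.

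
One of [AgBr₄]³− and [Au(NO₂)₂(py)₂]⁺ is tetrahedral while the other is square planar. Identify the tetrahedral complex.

For [AgBr₄]³−: Each bromide is −1; balancing the −3 overall charge requires Ag(I). Ag sits in group 11, so the d-electron count is 11 − 1 = 10. A d¹⁰ ion has no crystal-field stabilisation preference between square planar and tetrahedral, so four ligands adopt the sterically favoured tetrahedral geometry. → tetrahedral.
For [Au(NO₂)₂(py)₂]⁺: Ligand charges: each nitro (N-bound nitrite) is −1; pyridine is neutral. With an overall charge of +1 the gold centre must be in the +3 oxidation state. Group 11 minus oxidation state 3 gives a d⁸ configuration. A 5d d⁸ ion has a large crystal-field splitting; square planar leaves the high-energy d_{x²−y²} orbital empty and maximises CFSE. → square planar.

[AgBr₄]³−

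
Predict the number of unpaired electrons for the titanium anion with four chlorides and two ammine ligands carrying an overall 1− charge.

Each chloride is −1; ammonia is neutral; balancing the −1 overall charge requires Ti(III).
Ti sits in group 4, so the d-electron count is 4 − 3 = 1.
In an octahedral field the d¹ configuration is t₂g¹e_g⁰ (only one arrangement possible), giving 1 unpaired electron.

1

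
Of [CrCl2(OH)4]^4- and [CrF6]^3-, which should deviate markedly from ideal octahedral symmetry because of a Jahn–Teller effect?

[CrCl2(OH)4]^4-: Each chloride is −1; each hydroxide is −1; balancing the −4 overall charge requires Cr(II). Chromium is a group-6 element; Cr(II) is therefore d⁴. Chloride and hydroxide are weak-field ligands for a first-row metal, so the complex is high-spin. The t₂g³e_g¹ (high-spin) configuration has an unevenly filled e_g set; the Jahn–Teller theorem predicts a tetragonal distortion (typically axial elongation) to lift the degeneracy.
[CrF6]^3-: Each fluoride is −1; balancing the −3 overall charge requires Cr(III). Cr sits in group 6, so the d-electron count is 6 − 3 = 3. The d³ configuration leaves the e_g set evenly filled (or empty) — no strong Jahn–Teller driving force.

[CrCl2(OH)4]^4-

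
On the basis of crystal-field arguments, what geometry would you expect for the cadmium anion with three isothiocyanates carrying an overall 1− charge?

trigonal planar

Each isothiocyanate is −1; balancing the −1 overall charge requires Cd(II).
Cd sits in group 12, so the d-electron count is 12 − 2 = 10.
Coordination number: 3.
Three ligands around a d¹⁰ centre minimise repulsion in a trigonal-planar arrangement.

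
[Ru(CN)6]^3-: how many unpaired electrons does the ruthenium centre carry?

1 unpaired electron

Each cyanide is −1; balancing the −3 overall charge requires Ru(III).
Ru sits in group 8, so the d-electron count is 8 − 3 = 5.
The spin state decides the count: a 4d ion has a large Δₒ and is invariably low-spin.
An octahedral low-spin d⁵ ion is t₂g⁵e_g⁰, giving 1 unpaired electron.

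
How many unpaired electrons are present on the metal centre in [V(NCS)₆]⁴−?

Summing ligand charges against the −4 overall charge gives an oxidation state of +2 for vanadium.
V sits in group 5, so the d-electron count is 5 − 2 = 3.
In an octahedral field the d³ configuration is t₂g³e_g⁰ (only one arrangement possible), giving 3 unpaired electrons.

3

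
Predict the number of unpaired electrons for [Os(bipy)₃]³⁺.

Ligand charges: 2,2′-bipyridine is neutral. With an overall charge of +3 the osmium centre must be in the +3 oxidation state.
Group 8 minus oxidation state 3 gives a d⁵ configuration.
Counting donor atoms: 3×2,2′-bipyridine (bidentate) → 6 donors. Coordination number = 6.
The spin state decides the count: a 5d ion has a large Δₒ and is invariably low-spin.
An octahedral low-spin d⁵ ion is t₂g⁵e_g⁰, giving 1 unpaired electron.

1 unpaired electron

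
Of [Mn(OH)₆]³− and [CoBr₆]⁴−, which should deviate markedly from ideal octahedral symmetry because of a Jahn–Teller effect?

[Mn(OH)₆]³−

[Mn(OH)₆]³−: Ligand charges: each hydroxide is −1. With an overall charge of −3 the manganese centre must be in the +3 oxidation state. Mn sits in group 7, so the d-electron count is 7 − 3 = 4. Hydroxide is a weak-field ligand for a first-row metal, so the complex is high-spin. The t₂g³e_g¹ (high-spin) configuration has an unevenly filled e_g set; the Jahn–Teller theorem predicts a tetragonal distortion (typically axial elongation) to lift the degeneracy.
[CoBr₆]⁴−: Each bromide is −1; balancing the −4 overall charge requires Co(II). Cobalt is a group-9 element; Co(II) is therefore d⁷. Bromide is a weak-field ligand for a first-row metal, so the complex is high-spin. The d⁷ configuration leaves the e_g set evenly filled (or empty) — no strong Jahn–Teller driving force.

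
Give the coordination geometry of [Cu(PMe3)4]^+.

tetrahedral

Summing ligand charges against the +1 overall charge gives an oxidation state of +1 for copper.
Copper is a group-11 element; Cu(I) is therefore d¹⁰.
Coordination number: 4.
A d¹⁰ ion has no crystal-field stabilisation preference between square planar and tetrahedral, so four ligands adopt the sterically favoured tetrahedral geometry.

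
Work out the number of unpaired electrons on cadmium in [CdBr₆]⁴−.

0 unpaired electrons

Summing ligand charges against the −4 overall charge gives an oxidation state of +2 for cadmium.
Cd sits in group 12, so the d-electron count is 12 − 2 = 10.
In an octahedral field the d¹⁰ configuration is t₂g⁶e_g⁴, giving 0 unpaired electrons.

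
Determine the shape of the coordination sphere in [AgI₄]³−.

Ligand charges: each iodide is −1. With an overall charge of −3 the silver centre must be in the +1 oxidation state.
Group 11 minus oxidation state 1 gives a d¹⁰ configuration.
Coordination number: 4.
A d¹⁰ ion has no crystal-field stabilisation preference between square planar and tetrahedral, so four ligands adopt the sterically favoured tetrahedral geometry.

tetrahedral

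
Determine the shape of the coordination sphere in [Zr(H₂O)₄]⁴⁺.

tetrahedral

Water is neutral; balancing the +4 overall charge requires Zr(IV).
Zirconium is a group-4 element; Zr(IV) is therefore d⁰.
With 4 monodentate ligands the coordination number is 4.
A d⁰ ion has no crystal-field stabilisation preference between square planar and tetrahedral, so four ligands adopt the sterically favoured tetrahedral geometry.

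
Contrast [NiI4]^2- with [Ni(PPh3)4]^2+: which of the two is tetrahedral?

[NiI4]^2-

For [NiI4]^2-: Ligand charges: each iodide is −1. With an overall charge of −2 the nickel centre must be in the +2 oxidation state. Group 10 minus oxidation state 2 gives a d⁸ configuration. Iodide is a weak-field ligand. With weak-field ligands the CFSE gain from square planar is small, so a 3d d⁸ ion takes the sterically preferred tetrahedral geometry. → tetrahedral.
For [Ni(PPh3)4]^2+: Triphenylphosphine is neutral; balancing the +2 overall charge requires Ni(II). Nickel is a group-10 element; Ni(II) is therefore d⁸. Triphenylphosphine is a strong-field ligand (high in the spectrochemical series). A 3d d⁸ ion with strong-field ligands gains enough CFSE to favour square planar over tetrahedral. → square planar.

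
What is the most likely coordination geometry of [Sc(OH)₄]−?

tetrahedral

Each hydroxide is −1; balancing the −1 overall charge requires Sc(III).
Scandium is a group-3 element; Sc(III) is therefore d⁰.
With 4 monodentate ligands the coordination number is 4.
A d⁰ ion has no crystal-field stabilisation preference between square planar and tetrahedral, so four ligands adopt the sterically favoured tetrahedral geometry.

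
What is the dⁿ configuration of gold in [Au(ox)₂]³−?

d10

Summing ligand charges against the −3 overall charge gives an oxidation state of +1 for gold.
Group 11 minus oxidation state 1 gives a d¹⁰ configuration.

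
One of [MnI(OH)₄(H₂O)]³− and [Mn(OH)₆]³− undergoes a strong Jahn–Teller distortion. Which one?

[Mn(OH)₆]³−

[MnI(OH)₄(H₂O)]³−: Ligand charges: each iodide is −1; each hydroxide is −1; water is neutral. With an overall charge of −3 the manganese centre must be in the +2 oxidation state. Manganese is a group-7 element; Mn(II) is therefore d⁵. Hydroxide and iodide are weak-field ligands for a first-row metal, so the complex is high-spin. The d⁵ configuration leaves the e_g set evenly filled (or empty) — no strong Jahn–Teller driving force.
[Mn(OH)₆]³−: Each hydroxide is −1; balancing the −3 overall charge requires Mn(III). Manganese is a group-7 element; Mn(III) is therefore d⁴. Hydroxide is a weak-field ligand for a first-row metal, so the complex is high-spin. The t₂g³e_g¹ (high-spin) configuration has an unevenly filled e_g set; the Jahn–Teller theorem predicts a tetragonal distortion (typically axial elongation) to lift the degeneracy.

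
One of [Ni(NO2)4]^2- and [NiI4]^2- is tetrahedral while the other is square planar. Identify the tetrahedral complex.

[NiI4]^2-

For [Ni(NO2)4]^2-: Each nitro (N-bound nitrite) is −1; balancing the −2 overall charge requires Ni(II). Ni sits in group 10, so the d-electron count is 10 − 2 = 8. Nitro (N-bound nitrite) is a strong-field ligand (high in the spectrochemical series). A 3d d⁸ ion with strong-field ligands gains enough CFSE to favour square planar over tetrahedral. → square planar.
For [NiI4]^2-: Each iodide is −1; balancing the −2 overall charge requires Ni(II). Nickel is a group-10 element; Ni(II) is therefore d⁸. Iodide is a weak-field ligand. With weak-field ligands the CFSE gain from square planar is small, so a 3d d⁸ ion takes the sterically preferred tetrahedral geometry. → tetrahedral.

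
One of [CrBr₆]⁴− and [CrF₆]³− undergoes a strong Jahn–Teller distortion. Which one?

[CrBr₆]⁴−: Ligand charges: each bromide is −1. With an overall charge of −4 the chromium centre must be in the +2 oxidation state. Cr sits in group 6, so the d-electron count is 6 − 2 = 4. Bromide is a weak-field ligand for a first-row metal, so the complex is high-spin. The t₂g³e_g¹ (high-spin) configuration has an unevenly filled e_g set; the Jahn–Teller theorem predicts a tetragonal distortion (typically axial elongation) to lift the degeneracy.
[CrF₆]³−: Summing ligand charges against the −3 overall charge gives an oxidation state of +3 for chromium. Chromium is a group-6 element; Cr(III) is therefore d³. The d³ configuration leaves the e_g set evenly filled (or empty) — no strong Jahn–Teller driving force.

[CrBr₆]⁴−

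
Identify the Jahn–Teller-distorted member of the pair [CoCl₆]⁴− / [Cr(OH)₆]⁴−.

[CoCl₆]⁴−: Each chloride is −1; balancing the −4 overall charge requires Co(II). Cobalt is a group-9 element; Co(II) is therefore d⁷. Chloride is a weak-field ligand for a first-row metal, so the complex is high-spin. The d⁷ configuration leaves the e_g set evenly filled (or empty) — no strong Jahn–Teller driving force.
[Cr(OH)₆]⁴−: Summing ligand charges against the −4 overall charge gives an oxidation state of +2 for chromium. Group 6 minus oxidation state 2 gives a d⁴ configuration. Hydroxide is a weak-field ligand for a first-row metal, so the complex is high-spin. The t₂g³e_g¹ (high-spin) configuration has an unevenly filled e_g set; the Jahn–Teller theorem predicts a tetragonal distortion (typically axial elongation) to lift the degeneracy.

[Cr(OH)₆]⁴−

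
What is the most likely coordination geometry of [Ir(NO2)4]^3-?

square planar

Ligand charges: each nitro (N-bound nitrite) is −1. With an overall charge of −3 the iridium centre must be in the +1 oxidation state.
Ir sits in group 9, so the d-electron count is 9 − 1 = 8.
Coordination number: 4.
A 5d d⁸ ion has a large crystal-field splitting; square planar leaves the high-energy d_{x²−y²} orbital empty and maximises CFSE.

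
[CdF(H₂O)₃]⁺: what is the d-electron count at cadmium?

d¹⁰

Each fluoride is −1; water is neutral; balancing the +1 overall charge requires Cd(II).
Group 12 minus oxidation state 2 gives a d¹⁰ configuration.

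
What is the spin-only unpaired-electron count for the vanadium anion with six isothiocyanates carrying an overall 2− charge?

1 unpaired electron

Summing ligand charges against the −2 overall charge gives an oxidation state of +4 for vanadium.
Group 5 minus oxidation state 4 gives a d¹ configuration.
In an octahedral field the d¹ configuration is t₂g¹e_g⁰ (only one arrangement possible), giving 1 unpaired electron.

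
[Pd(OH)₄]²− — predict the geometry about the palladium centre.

square planar

Ligand charges: each hydroxide is −1. With an overall charge of −2 the palladium centre must be in the +2 oxidation state.
Palladium is a group-10 element; Pd(II) is therefore d⁸.
Coordination number: 4.
A 4d d⁸ ion has a large crystal-field splitting; square planar leaves the high-energy d_{x²−y²} orbital empty and maximises CFSE.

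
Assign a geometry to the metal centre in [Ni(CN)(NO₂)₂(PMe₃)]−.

square planar

Each cyanide is −1; each nitro (N-bound nitrite) is −1; trimethylphosphine is neutral; balancing the −1 overall charge requires Ni(II).
Nickel is a group-10 element; Ni(II) is therefore d⁸.
Coordination number: 4.
Cyanide, nitro (N-bound nitrite), and trimethylphosphine are strong-field ligands (high in the spectrochemical series).
A 3d d⁸ ion with strong-field ligands gains enough CFSE to favour square planar over tetrahedral.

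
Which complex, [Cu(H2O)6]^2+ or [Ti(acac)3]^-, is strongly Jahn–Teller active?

[Cu(H2O)6]^2+: Water is neutral; balancing the +2 overall charge requires Cu(II). Group 11 minus oxidation state 2 gives a d⁹ configuration. The t₂g⁶e_g³ configuration has an unevenly filled e_g set; the Jahn–Teller theorem predicts a tetragonal distortion (typically axial elongation) to lift the degeneracy.
[Ti(acac)3]^-: Summing ligand charges against the −1 overall charge gives an oxidation state of +2 for titanium. Group 4 minus oxidation state 2 gives a d² configuration. The d² configuration leaves the e_g set evenly filled (or empty) — no strong Jahn–Teller driving force.

[Cu(H2O)6]^2+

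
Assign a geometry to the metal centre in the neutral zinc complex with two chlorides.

linear

Ligand charges: each chloride is −1. With an overall charge of 0 the zinc centre must be in the +2 oxidation state.
Zn sits in group 12, so the d-electron count is 12 − 2 = 10.
With 2 monodentate ligands the coordination number is 2.
A d¹⁰ ion with only two ligands adopts a linear arrangement (sp hybridisation; no CFSE preference).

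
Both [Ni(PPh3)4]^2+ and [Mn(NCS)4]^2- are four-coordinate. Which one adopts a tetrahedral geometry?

[Mn(NCS)4]^2-

For [Ni(PPh3)4]^2+: Summing ligand charges against the +2 overall charge gives an oxidation state of +2 for nickel. Nickel is a group-10 element; Ni(II) is therefore d⁸. Triphenylphosphine is a strong-field ligand (high in the spectrochemical series). A 3d d⁸ ion with strong-field ligands gains enough CFSE to favour square planar over tetrahedral. → square planar.
For [Mn(NCS)4]^2-: Each isothiocyanate is −1; balancing the −2 overall charge requires Mn(II). Manganese is a group-7 element; Mn(II) is therefore d⁵. A high-spin d⁵ ion has zero CFSE in either geometry, so four ligands adopt the sterically favoured tetrahedral geometry. → tetrahedral.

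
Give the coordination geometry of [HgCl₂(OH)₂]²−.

tetrahedral

Each chloride is −1; each hydroxide is −1; balancing the −2 overall charge requires Hg(II).
Mercury is a group-12 element; Hg(II) is therefore d¹⁰.
Coordination number: 4.
A d¹⁰ ion has no crystal-field stabilisation preference between square planar and tetrahedral, so four ligands adopt the sterically favoured tetrahedral geometry.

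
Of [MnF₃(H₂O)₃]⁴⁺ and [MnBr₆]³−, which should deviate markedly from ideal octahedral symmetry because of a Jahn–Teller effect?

[MnF₃(H₂O)₃]⁴⁺: Summing ligand charges against the +4 overall charge gives an oxidation state of +7 for manganese. Manganese is a group-7 element; Mn(VII) is therefore d⁰. The d⁰ configuration leaves the e_g set evenly filled (or empty) — no strong Jahn–Teller driving force.
[MnBr₆]³−: Summing ligand charges against the −3 overall charge gives an oxidation state of +3 for manganese. Mn sits in group 7, so the d-electron count is 7 − 3 = 4. Bromide is a weak-field ligand for a first-row metal, so the complex is high-spin. The t₂g³e_g¹ (high-spin) configuration has an unevenly filled e_g set; the Jahn–Teller theorem predicts a tetragonal distortion (typically axial elongation) to lift the degeneracy.

[MnBr₆]³−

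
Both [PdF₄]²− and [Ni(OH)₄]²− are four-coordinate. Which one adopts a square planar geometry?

For [PdF₄]²−: Ligand charges: each fluoride is −1. With an overall charge of −2 the palladium centre must be in the +2 oxidation state. Pd sits in group 10, so the d-electron count is 10 − 2 = 8. A 4d d⁸ ion has a large crystal-field splitting; square planar leaves the high-energy d_{x²−y²} orbital empty and maximises CFSE. → square planar.
For [Ni(OH)₄]²−: Ligand charges: each hydroxide is −1. With an overall charge of −2 the nickel centre must be in the +2 oxidation state. Group 10 minus oxidation state 2 gives a d⁸ configuration. Hydroxide is a weak-field ligand. With weak-field ligands the CFSE gain from square planar is small, so a 3d d⁸ ion takes the sterically preferred tetrahedral geometry. → tetrahedral.

[PdF₄]²−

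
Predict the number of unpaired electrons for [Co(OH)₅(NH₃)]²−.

Summing ligand charges against the −2 overall charge gives an oxidation state of +3 for cobalt.
Group 9 minus oxidation state 3 gives a d⁶ configuration.
The spin state decides the count: Co(III) has an exceptionally large octahedral splitting and is low-spin with essentially every ligand except fluoride.
An octahedral low-spin d⁶ ion is t₂g⁶e_g⁰, giving 0 unpaired electrons.

0 unpaired electrons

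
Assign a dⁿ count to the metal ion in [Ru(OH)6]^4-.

d6

Each hydroxide is −1; balancing the −4 overall charge requires Ru(II).
Group 8 minus oxidation state 2 gives a d⁶ configuration.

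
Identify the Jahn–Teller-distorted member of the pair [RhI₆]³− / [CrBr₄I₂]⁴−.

[CrBr₄I₂]⁴−

[RhI₆]³−: Each iodide is −1; balancing the −3 overall charge requires Rh(III). Rh sits in group 9, so the d-electron count is 9 − 3 = 6. A 4d ion has a large Δₒ and is invariably low-spin. The d⁶ configuration leaves the e_g set evenly filled (or empty) — no strong Jahn–Teller driving force.
[CrBr₄I₂]⁴−: Each bromide is −1; each iodide is −1; balancing the −4 overall charge requires Cr(II). Chromium is a group-6 element; Cr(II) is therefore d⁴. Bromide and iodide are weak-field ligands for a first-row metal, so the complex is high-spin. The t₂g³e_g¹ (high-spin) configuration has an unevenly filled e_g set; the Jahn–Teller theorem predicts a tetragonal distortion (typically axial elongation) to lift the degeneracy.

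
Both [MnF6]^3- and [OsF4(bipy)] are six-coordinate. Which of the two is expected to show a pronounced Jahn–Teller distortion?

[MnF6]^3-

[MnF6]^3-: Each fluoride is −1; balancing the −3 overall charge requires Mn(III). Group 7 minus oxidation state 3 gives a d⁴ configuration. Fluoride is a weak-field ligand for a first-row metal, so the complex is high-spin. The t₂g³e_g¹ (high-spin) configuration has an unevenly filled e_g set; the Jahn–Teller theorem predicts a tetragonal distortion (typically axial elongation) to lift the degeneracy.
[OsF4(bipy)]: Each fluoride is −1; 2,2′-bipyridine is neutral; balancing the 0 overall charge requires Os(IV). Group 8 minus oxidation state 4 gives a d⁴ configuration. A 5d ion has a large Δₒ and is invariably low-spin. The d⁴ configuration leaves the e_g set evenly filled (or empty) — no strong Jahn–Teller driving force.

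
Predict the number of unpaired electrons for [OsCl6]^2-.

2 unpaired electrons

Ligand charges: each chloride is −1. With an overall charge of −2 the osmium centre must be in the +4 oxidation state.
Os sits in group 8, so the d-electron count is 8 − 4 = 4.
The spin state decides the count: a 5d ion has a large Δₒ and is invariably low-spin.
An octahedral low-spin d⁴ ion is t₂g⁴e_g⁰, giving 2 unpaired electrons.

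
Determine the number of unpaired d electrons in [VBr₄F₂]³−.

2 unpaired electrons

Each bromide is −1; each fluoride is −1; balancing the −3 overall charge requires V(III).
V sits in group 5, so the d-electron count is 5 − 3 = 2.
In an octahedral field the d² configuration is t₂g²e_g⁰ (only one arrangement possible), giving 2 unpaired electrons.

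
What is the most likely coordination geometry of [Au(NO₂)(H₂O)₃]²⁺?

Summing ligand charges against the +2 overall charge gives an oxidation state of +3 for gold.
Au sits in group 11, so the d-electron count is 11 − 3 = 8.
With 4 monodentate ligands the coordination number is 4.
A 5d d⁸ ion has a large crystal-field splitting; square planar leaves the high-energy d_{x²−y²} orbital empty and maximises CFSE.

square planar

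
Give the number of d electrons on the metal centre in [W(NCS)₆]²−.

Summing ligand charges against the −2 overall charge gives an oxidation state of +4 for tungsten.
Tungsten is a group-6 element; W(IV) is therefore d².

d²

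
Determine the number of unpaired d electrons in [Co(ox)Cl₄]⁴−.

Ligand charges: each oxalate is −2; each chloride is −1. With an overall charge of −4 the cobalt centre must be in the +2 oxidation state.
Cobalt is a group-9 element; Co(II) is therefore d⁷.
Counting donor atoms: 1×oxalate (bidentate) → 2 donors; 4×chloride (monodentate) → 4 donors. Coordination number = 6.
The spin state decides the count: Chloride and oxalate are weak-field ligands for a first-row metal, so the complex is high-spin.
An octahedral high-spin d⁷ ion is t₂g⁵e_g², giving 3 unpaired electrons.

3 unpaired electrons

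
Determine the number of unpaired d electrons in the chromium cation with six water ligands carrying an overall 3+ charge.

3 unpaired electrons

Water is neutral; balancing the +3 overall charge requires Cr(III).
Cr sits in group 6, so the d-electron count is 6 − 3 = 3.
In an octahedral field the d³ configuration is t₂g³e_g⁰ (only one arrangement possible), giving 3 unpaired electrons.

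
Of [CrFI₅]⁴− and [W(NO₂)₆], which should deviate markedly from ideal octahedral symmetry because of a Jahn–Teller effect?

[CrFI₅]⁴−

[CrFI₅]⁴−: Summing ligand charges against the −4 overall charge gives an oxidation state of +2 for chromium. Chromium is a group-6 element; Cr(II) is therefore d⁴. Fluoride and iodide are weak-field ligands for a first-row metal, so the complex is high-spin. The t₂g³e_g¹ (high-spin) configuration has an unevenly filled e_g set; the Jahn–Teller theorem predicts a tetragonal distortion (typically axial elongation) to lift the degeneracy.
[W(NO₂)₆]: Ligand charges: each nitro (N-bound nitrite) is −1. With an overall charge of 0 the tungsten centre must be in the +6 oxidation state. W sits in group 6, so the d-electron count is 6 − 6 = 0. The d⁰ configuration leaves the e_g set evenly filled (or empty) — no strong Jahn–Teller driving force.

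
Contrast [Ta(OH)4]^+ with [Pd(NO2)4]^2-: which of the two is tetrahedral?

[Ta(OH)4]^+

For [Ta(OH)4]^+: Ligand charges: each hydroxide is −1. With an overall charge of +1 the tantalum centre must be in the +5 oxidation state. Tantalum is a group-5 element; Ta(V) is therefore d⁰. A d⁰ ion has no crystal-field stabilisation preference between square planar and tetrahedral, so four ligands adopt the sterically favoured tetrahedral geometry. → tetrahedral.
For [Pd(NO2)4]^2-: Ligand charges: each nitro (N-bound nitrite) is −1. With an overall charge of −2 the palladium centre must be in the +2 oxidation state. Palladium is a group-10 element; Pd(II) is therefore d⁸. A 4d d⁸ ion has a large crystal-field splitting; square planar leaves the high-energy d_{x²−y²} orbital empty and maximises CFSE. → square planar.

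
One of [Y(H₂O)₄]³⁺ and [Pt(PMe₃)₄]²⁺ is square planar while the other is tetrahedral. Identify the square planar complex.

[Pt(PMe₃)₄]²⁺

For [Y(H₂O)₄]³⁺: Summing ligand charges against the +3 overall charge gives an oxidation state of +3 for yttrium. Group 3 minus oxidation state 3 gives a d⁰ configuration. A d⁰ ion has no crystal-field stabilisation preference between square planar and tetrahedral, so four ligands adopt the sterically favoured tetrahedral geometry. → tetrahedral.
For [Pt(PMe₃)₄]²⁺: Trimethylphosphine is neutral; balancing the +2 overall charge requires Pt(II). Pt sits in group 10, so the d-electron count is 10 − 2 = 8. A 5d d⁸ ion has a large crystal-field splitting; square planar leaves the high-energy d_{x²−y²} orbital empty and maximises CFSE. → square planar.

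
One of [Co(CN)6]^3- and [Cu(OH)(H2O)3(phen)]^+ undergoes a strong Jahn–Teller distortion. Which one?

[Co(CN)6]^3-: Each cyanide is −1; balancing the −3 overall charge requires Co(III). Co sits in group 9, so the d-electron count is 9 − 3 = 6. Co(III) has an exceptionally large octahedral splitting and is low-spin with essentially every ligand except fluoride. The d⁶ configuration leaves the e_g set evenly filled (or empty) — no strong Jahn–Teller driving force.
[Cu(OH)(H2O)3(phen)]^+: Ligand charges: each hydroxide is −1; water is neutral; 1,10-phenanthroline is neutral. With an overall charge of +1 the copper centre must be in the +2 oxidation state. Cu sits in group 11, so the d-electron count is 11 − 2 = 9. The t₂g⁶e_g³ configuration has an unevenly filled e_g set; the Jahn–Teller theorem predicts a tetragonal distortion (typically axial elongation) to lift the degeneracy.

[Cu(OH)(H2O)3(phen)]^+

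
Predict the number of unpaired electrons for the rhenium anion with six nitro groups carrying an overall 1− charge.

2 unpaired electrons

Ligand charges: each nitro (N-bound nitrite) is −1. With an overall charge of −1 the rhenium centre must be in the +5 oxidation state.
Re sits in group 7, so the d-electron count is 7 − 5 = 2.
In an octahedral field the d² configuration is t₂g²e_g⁰ (only one arrangement possible), giving 2 unpaired electrons.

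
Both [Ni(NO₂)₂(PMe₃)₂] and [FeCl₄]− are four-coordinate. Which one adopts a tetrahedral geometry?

For [Ni(NO₂)₂(PMe₃)₂]: Summing ligand charges against the 0 overall charge gives an oxidation state of +2 for nickel. Nickel is a group-10 element; Ni(II) is therefore d⁸. Nitro (N-bound nitrite) and trimethylphosphine are strong-field ligands (high in the spectrochemical series). A 3d d⁸ ion with strong-field ligands gains enough CFSE to favour square planar over tetrahedral. → square planar.
For [FeCl₄]−: Summing ligand charges against the −1 overall charge gives an oxidation state of +3 for iron. Iron is a group-8 element; Fe(III) is therefore d⁵. A high-spin d⁵ ion has zero CFSE in either geometry, so four ligands adopt the sterically favoured tetrahedral geometry. → tetrahedral.

[FeCl₄]−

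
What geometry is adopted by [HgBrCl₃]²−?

Summing ligand charges against the −2 overall charge gives an oxidation state of +2 for mercury.
Hg sits in group 12, so the d-electron count is 12 − 2 = 10.
With 4 monodentate ligands the coordination number is 4.
A d¹⁰ ion has no crystal-field stabilisation preference between square planar and tetrahedral, so four ligands adopt the sterically favoured tetrahedral geometry.

tetrahedral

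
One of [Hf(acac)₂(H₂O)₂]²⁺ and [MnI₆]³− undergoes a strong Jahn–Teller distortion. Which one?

[MnI₆]³−

[Hf(acac)₂(H₂O)₂]²⁺: Each acetylacetonate is −1; water is neutral; balancing the +2 overall charge requires Hf(IV). Group 4 minus oxidation state 4 gives a d⁰ configuration. The d⁰ configuration leaves the e_g set evenly filled (or empty) — no strong Jahn–Teller driving force.
[MnI₆]³−: Each iodide is −1; balancing the −3 overall charge requires Mn(III). Group 7 minus oxidation state 3 gives a d⁴ configuration. Iodide is a weak-field ligand for a first-row metal, so the complex is high-spin. The t₂g³e_g¹ (high-spin) configuration has an unevenly filled e_g set; the Jahn–Teller theorem predicts a tetragonal distortion (typically axial elongation) to lift the degeneracy.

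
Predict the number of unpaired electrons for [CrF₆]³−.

Each fluoride is −1; balancing the −3 overall charge requires Cr(III).
Cr sits in group 6, so the d-electron count is 6 − 3 = 3.
In an octahedral field the d³ configuration is t₂g³e_g⁰ (only one arrangement possible), giving 3 unpaired electrons.

3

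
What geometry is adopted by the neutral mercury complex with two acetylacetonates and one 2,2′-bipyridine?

Ligand charges: each acetylacetonate is −1; 2,2′-bipyridine is neutral. With an overall charge of 0 the mercury centre must be in the +2 oxidation state.
Group 12 minus oxidation state 2 gives a d¹⁰ configuration.
Counting donor atoms: 2×acetylacetonate (bidentate) → 4 donors; 1×2,2′-bipyridine (bidentate) → 2 donors. Coordination number = 6.
Six donors around a single metal centre give an octahedral coordination sphere.

octahedral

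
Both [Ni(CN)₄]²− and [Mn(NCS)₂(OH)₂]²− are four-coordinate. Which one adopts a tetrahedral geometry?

For [Ni(CN)₄]²−: Ligand charges: each cyanide is −1. With an overall charge of −2 the nickel centre must be in the +2 oxidation state. Nickel is a group-10 element; Ni(II) is therefore d⁸. Cyanide is a strong-field ligand (high in the spectrochemical series). A 3d d⁸ ion with strong-field ligands gains enough CFSE to favour square planar over tetrahedral. → square planar.
For [Mn(NCS)₂(OH)₂]²−: Each isothiocyanate is −1; each hydroxide is −1; balancing the −2 overall charge requires Mn(II). Group 7 minus oxidation state 2 gives a d⁵ configuration. A high-spin d⁵ ion has zero CFSE in either geometry, so four ligands adopt the sterically favoured tetrahedral geometry. → tetrahedral.

[Mn(NCS)₂(OH)₂]²−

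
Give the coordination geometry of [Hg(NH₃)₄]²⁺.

tetrahedral

Ligand charges: ammonia is neutral. With an overall charge of +2 the mercury centre must be in the +2 oxidation state.
Mercury is a group-12 element; Hg(II) is therefore d¹⁰.
With 4 monodentate ligands the coordination number is 4.
A d¹⁰ ion has no crystal-field stabilisation preference between square planar and tetrahedral, so four ligands adopt the sterically favoured tetrahedral geometry.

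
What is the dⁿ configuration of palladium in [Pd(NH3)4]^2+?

d8

Summing ligand charges against the +2 overall charge gives an oxidation state of +2 for palladium.
Palladium is a group-10 element; Pd(II) is therefore d⁸.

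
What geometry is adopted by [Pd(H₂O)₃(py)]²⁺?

square planar

Water is neutral; pyridine is neutral; balancing the +2 overall charge requires Pd(II).
Pd sits in group 10, so the d-electron count is 10 − 2 = 8.
With 4 monodentate ligands the coordination number is 4.
A 4d d⁸ ion has a large crystal-field splitting; square planar leaves the high-energy d_{x²−y²} orbital empty and maximises CFSE.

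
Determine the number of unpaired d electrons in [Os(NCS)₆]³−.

1 unpaired electron

Summing ligand charges against the −3 overall charge gives an oxidation state of +3 for osmium.
Osmium is a group-8 element; Os(III) is therefore d⁵.
The spin state decides the count: a 5d ion has a large Δₒ and is invariably low-spin.
An octahedral low-spin d⁵ ion is t₂g⁵e_g⁰, giving 1 unpaired electron.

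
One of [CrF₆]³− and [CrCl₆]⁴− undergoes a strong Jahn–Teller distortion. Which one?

[CrCl₆]⁴−

[CrF₆]³−: Summing ligand charges against the −3 overall charge gives an oxidation state of +3 for chromium. Chromium is a group-6 element; Cr(III) is therefore d³. The d³ configuration leaves the e_g set evenly filled (or empty) — no strong Jahn–Teller driving force.
[CrCl₆]⁴−: Each chloride is −1; balancing the −4 overall charge requires Cr(II). Chromium is a group-6 element; Cr(II) is therefore d⁴. Chloride is a weak-field ligand for a first-row metal, so the complex is high-spin. The t₂g³e_g¹ (high-spin) configuration has an unevenly filled e_g set; the Jahn–Teller theorem predicts a tetragonal distortion (typically axial elongation) to lift the degeneracy.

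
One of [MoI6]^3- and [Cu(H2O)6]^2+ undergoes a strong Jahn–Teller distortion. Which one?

[Cu(H2O)6]^2+

[MoI6]^3-: Summing ligand charges against the −3 overall charge gives an oxidation state of +3 for molybdenum. Mo sits in group 6, so the d-electron count is 6 − 3 = 3. The d³ configuration leaves the e_g set evenly filled (or empty) — no strong Jahn–Teller driving force.
[Cu(H2O)6]^2+: Summing ligand charges against the +2 overall charge gives an oxidation state of +2 for copper. Copper is a group-11 element; Cu(II) is therefore d⁹. The t₂g⁶e_g³ configuration has an unevenly filled e_g set; the Jahn–Teller theorem predicts a tetragonal distortion (typically axial elongation) to lift the degeneracy.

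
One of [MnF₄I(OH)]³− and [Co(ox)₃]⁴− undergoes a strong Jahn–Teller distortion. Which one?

[MnF₄I(OH)]³−: Each fluoride is −1; each iodide is −1; each hydroxide is −1; balancing the −3 overall charge requires Mn(III). Manganese is a group-7 element; Mn(III) is therefore d⁴. Fluoride, hydroxide, and iodide are weak-field ligands for a first-row metal, so the complex is high-spin. The t₂g³e_g¹ (high-spin) configuration has an unevenly filled e_g set; the Jahn–Teller theorem predicts a tetragonal distortion (typically axial elongation) to lift the degeneracy.
[Co(ox)₃]⁴−: Each oxalate is −2; balancing the −4 overall charge requires Co(II). Group 9 minus oxidation state 2 gives a d⁷ configuration. Oxalate is a weak-field ligand for a first-row metal, so the complex is high-spin. The d⁷ configuration leaves the e_g set evenly filled (or empty) — no strong Jahn–Teller driving force.

[MnF₄I(OH)]³−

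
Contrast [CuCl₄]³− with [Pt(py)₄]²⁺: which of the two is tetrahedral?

[CuCl₄]³−

For [CuCl₄]³−: Each chloride is −1; balancing the −3 overall charge requires Cu(I). Copper is a group-11 element; Cu(I) is therefore d¹⁰. A d¹⁰ ion has no crystal-field stabilisation preference between square planar and tetrahedral, so four ligands adopt the sterically favoured tetrahedral geometry. → tetrahedral.
For [Pt(py)₄]²⁺: Pyridine is neutral; balancing the +2 overall charge requires Pt(II). Group 10 minus oxidation state 2 gives a d⁸ configuration. A 5d d⁸ ion has a large crystal-field splitting; square planar leaves the high-energy d_{x²−y²} orbital empty and maximises CFSE. → square planar.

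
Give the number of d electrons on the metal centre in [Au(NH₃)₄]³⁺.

Ligand charges: ammonia is neutral. With an overall charge of +3 the gold centre must be in the +3 oxidation state.
Group 11 minus oxidation state 3 gives a d⁸ configuration.

d8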